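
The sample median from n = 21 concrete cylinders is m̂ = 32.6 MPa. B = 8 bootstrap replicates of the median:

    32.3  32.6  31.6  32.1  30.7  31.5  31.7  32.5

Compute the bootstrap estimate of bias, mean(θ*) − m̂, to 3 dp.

mean(θ*) = (32.3 + 32.6 + 31.6 + 32.1 + 30.7 + 31.5 + 31.7 + 32.5) / 8 = 31.8750
bias = 31.8750 − 32.6

bias = −0.725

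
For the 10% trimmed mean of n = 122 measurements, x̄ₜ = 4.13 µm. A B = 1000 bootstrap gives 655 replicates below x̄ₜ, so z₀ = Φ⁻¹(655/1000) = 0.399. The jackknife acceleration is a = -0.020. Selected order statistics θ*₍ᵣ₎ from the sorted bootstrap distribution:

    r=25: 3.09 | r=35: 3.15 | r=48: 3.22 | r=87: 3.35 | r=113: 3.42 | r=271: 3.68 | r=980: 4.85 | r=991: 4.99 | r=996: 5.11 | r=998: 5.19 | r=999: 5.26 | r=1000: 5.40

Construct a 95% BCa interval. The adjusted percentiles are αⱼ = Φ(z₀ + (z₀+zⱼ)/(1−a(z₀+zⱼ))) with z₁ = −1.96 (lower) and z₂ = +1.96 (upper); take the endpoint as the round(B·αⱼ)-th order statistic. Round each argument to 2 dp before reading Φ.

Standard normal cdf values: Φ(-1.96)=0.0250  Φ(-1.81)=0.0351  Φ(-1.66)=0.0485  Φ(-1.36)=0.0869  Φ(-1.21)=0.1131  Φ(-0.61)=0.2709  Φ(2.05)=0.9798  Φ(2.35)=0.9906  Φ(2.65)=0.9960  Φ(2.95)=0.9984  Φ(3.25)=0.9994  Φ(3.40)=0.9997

Lower: z₀ + z₁ = 0.399 + (-1.960) = -1.561; 1 − a(z₀+z₁) = 1 − (-0.020)(-1.561) = 0.9688; argument = 0.399 + (-1.561)/0.9688 = -1.2123 → -1.21.
α₁ = Φ(-1.21) = 0.1131; rank = round(1000 × 0.1131) = 113; θ*₍113₎ = 3.42.
Upper: z₀ + z₂ = 2.359; 1 − a(z₀+z₂) = 1.0472; argument = 2.6517 → 2.65; α₂ = 0.9960; rank = 996; θ*₍996₎ = 5.11.

(3.42, 5.11)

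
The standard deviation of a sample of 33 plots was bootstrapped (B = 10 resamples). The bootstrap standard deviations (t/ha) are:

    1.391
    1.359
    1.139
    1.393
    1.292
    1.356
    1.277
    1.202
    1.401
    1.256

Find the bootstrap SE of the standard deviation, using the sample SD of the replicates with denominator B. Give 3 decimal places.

Bootstrap SE is the standard deviation of the 10 replicate standard deviations.
Mean of replicates: (1.391 + 1.359 + 1.139 + 1.393 + 1.292 + 1.356 + 1.277 + 1.202 + 1.401 + 1.256) / 10 = 13.0660 / 10 = 1.3066
Sum of squared deviations: (+0.0844)² + (+0.0524)² + (−0.1676)² + (+0.0864)² + (−0.0146)² + (+0.0494)² + (−0.0296)² + (−0.1046)² + (+0.0944)² + (−0.0506)² = 0.0714
Variance = 0.0714 / 10 = 0.0071
SE* = √0.0071

SE* = 0.084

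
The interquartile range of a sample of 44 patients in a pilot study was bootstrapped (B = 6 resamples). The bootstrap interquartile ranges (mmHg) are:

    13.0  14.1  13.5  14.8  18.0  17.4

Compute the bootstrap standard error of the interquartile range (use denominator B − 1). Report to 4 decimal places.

SE* = 2.0858

Bootstrap SE is the standard deviation of the 6 replicate interquartile ranges.
Mean of replicates: (13.0 + 14.1 + 13.5 + 14.8 + 18.0 + 17.4) / 6 = 90.80000 / 6 = 15.13333
Sum of squared deviations: (−2.13333)² + (−1.03333)² + (−1.63333)² + (−0.33333)² + (+2.86667)² + (+2.26667)² = 21.75333
Variance = 21.75333 / 5 = 4.35067
SE* = √4.35067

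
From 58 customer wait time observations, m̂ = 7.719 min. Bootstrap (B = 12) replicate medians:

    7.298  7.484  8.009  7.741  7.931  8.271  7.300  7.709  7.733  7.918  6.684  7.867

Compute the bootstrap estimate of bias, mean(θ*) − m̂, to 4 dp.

bias = −0.0569

mean(θ*) = (7.298 + 7.484 + 8.009 + 7.741 + 7.931 + 8.271 + 7.300 + 7.709 + 7.733 + 7.918 + 6.684 + 7.867) / 12 = 7.66208
bias = 7.66208 − 7.719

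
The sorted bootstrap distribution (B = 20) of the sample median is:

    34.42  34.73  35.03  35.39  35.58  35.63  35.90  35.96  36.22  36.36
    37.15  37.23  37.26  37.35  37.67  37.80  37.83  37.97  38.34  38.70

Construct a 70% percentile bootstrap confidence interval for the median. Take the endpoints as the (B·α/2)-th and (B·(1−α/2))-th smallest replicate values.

(35.03, 37.83)

α = 0.30; lower rank = 20 × 0.150 = 3; upper rank = 20 × 0.850 = 17.
The 3rd smallest replicate is 35.03; the 17th is 37.83.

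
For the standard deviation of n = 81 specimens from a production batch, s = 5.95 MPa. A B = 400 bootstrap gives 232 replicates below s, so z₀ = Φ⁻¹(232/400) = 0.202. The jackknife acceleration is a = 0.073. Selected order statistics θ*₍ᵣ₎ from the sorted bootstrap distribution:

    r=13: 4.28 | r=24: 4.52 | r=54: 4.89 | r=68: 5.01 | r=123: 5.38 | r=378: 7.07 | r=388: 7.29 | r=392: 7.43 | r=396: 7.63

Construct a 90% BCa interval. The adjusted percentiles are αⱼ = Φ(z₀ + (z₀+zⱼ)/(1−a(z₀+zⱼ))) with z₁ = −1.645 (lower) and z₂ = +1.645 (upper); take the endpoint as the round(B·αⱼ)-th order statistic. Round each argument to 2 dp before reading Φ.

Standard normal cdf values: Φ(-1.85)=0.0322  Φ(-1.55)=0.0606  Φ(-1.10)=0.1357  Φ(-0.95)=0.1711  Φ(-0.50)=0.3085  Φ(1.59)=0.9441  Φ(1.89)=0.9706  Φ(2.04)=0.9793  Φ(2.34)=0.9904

(4.89, 7.63)

Lower: z₀ + z₁ = 0.202 + (-1.645) = -1.443; 1 − a(z₀+z₁) = 1 − (0.073)(-1.443) = 1.1053; argument = 0.202 + (-1.443)/1.1053 = -1.1035 → -1.10.
α₁ = Φ(-1.10) = 0.1357; rank = round(400 × 0.1357) = 54; θ*₍54₎ = 4.89.
Upper: z₀ + z₂ = 1.847; 1 − a(z₀+z₂) = 0.8652; argument = 2.3368 → 2.34; α₂ = 0.9904; rank = 396; θ*₍396₎ = 7.63.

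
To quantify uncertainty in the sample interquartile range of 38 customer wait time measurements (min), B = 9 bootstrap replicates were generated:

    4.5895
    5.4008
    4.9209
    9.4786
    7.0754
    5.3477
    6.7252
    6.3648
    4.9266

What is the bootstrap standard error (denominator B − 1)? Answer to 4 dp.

SE* = 1.5383

Bootstrap SE is the standard deviation of the 9 replicate interquartile ranges.
Mean of replicates: (4.5895 + 5.4008 + 4.9209 + 9.4786 + 7.0754 + 5.3477 + 6.7252 + 6.3648 + 4.9266) / 9 = 54.82950 / 9 = 6.09217
Sum of squared deviations: (−1.50267)² + (−0.69137)² + (−1.17127)² + (+3.38643)² + (+0.98323)² + (−0.74447)² + (+0.63303)² + (+0.27263)² + (−1.16557)² = 18.93038
Variance = 18.93038 / 8 = 2.36630
SE* = √2.36630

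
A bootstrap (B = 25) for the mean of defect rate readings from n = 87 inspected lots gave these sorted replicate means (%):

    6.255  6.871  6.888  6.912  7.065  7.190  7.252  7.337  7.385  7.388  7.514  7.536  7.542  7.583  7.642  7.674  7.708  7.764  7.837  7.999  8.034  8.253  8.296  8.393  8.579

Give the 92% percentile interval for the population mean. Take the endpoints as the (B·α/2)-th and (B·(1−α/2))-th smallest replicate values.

α = 0.08; lower rank = 25 × 0.040 = 1; upper rank = 25 × 0.960 = 24.
The 1st smallest replicate is 6.255; the 24th is 8.393.

(6.255, 8.393)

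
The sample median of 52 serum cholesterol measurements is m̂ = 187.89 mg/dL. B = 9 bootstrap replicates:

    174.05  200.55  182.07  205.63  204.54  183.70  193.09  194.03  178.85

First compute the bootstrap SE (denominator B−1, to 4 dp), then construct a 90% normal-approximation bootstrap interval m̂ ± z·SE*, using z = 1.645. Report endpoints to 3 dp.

(168.871, 206.909)

Mean of replicates = 190.7233; sum of squared deviations = 1069.3910; SE* = √(1069.3910/8) = 11.5617
Margin = 1.645 × 11.5617 = 19.0190
Interval: 187.89 ± 19.0190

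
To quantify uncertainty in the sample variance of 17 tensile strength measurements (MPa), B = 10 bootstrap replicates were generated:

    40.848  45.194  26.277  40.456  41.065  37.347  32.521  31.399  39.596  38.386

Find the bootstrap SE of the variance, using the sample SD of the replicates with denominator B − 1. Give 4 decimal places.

SE* = 5.6239

Bootstrap SE is the standard deviation of the 10 replicate variances.
Mean of replicates: (40.848 + 45.194 + 26.277 + 40.456 + 41.065 + 37.347 + 32.521 + 31.399 + 39.596 + 38.386) / 10 = 373.08900 / 10 = 37.30890
Sum of squared deviations: (+3.53910)² + (+7.88510)² + (−11.03190)² + (+3.14710)² + (+3.75610)² + (+0.03810)² + (−4.78790)² + (−5.90990)² + (+2.28710)² + (+1.07710)² = 284.65870
Variance = 284.65870 / 9 = 31.62874
SE* = √31.62874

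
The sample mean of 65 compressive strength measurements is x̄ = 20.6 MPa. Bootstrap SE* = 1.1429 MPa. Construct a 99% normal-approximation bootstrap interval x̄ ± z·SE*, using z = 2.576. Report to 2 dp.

(17.66, 23.54)

Margin = 2.576 × 1.1429 = 2.944
Interval: 20.6 ± 2.944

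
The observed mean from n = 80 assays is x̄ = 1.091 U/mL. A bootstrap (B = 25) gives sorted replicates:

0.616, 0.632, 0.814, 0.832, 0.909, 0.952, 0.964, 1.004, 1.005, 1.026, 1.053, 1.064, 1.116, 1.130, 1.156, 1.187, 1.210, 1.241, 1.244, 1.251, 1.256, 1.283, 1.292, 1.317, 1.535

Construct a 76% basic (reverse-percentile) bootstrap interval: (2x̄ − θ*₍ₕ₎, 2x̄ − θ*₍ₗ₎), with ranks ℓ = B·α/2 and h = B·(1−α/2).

(0.899, 1.368)

Percentile endpoints at ranks 3 and 22: θ*₍3₎ = 0.814, θ*₍22₎ = 1.283.
Basic interval reflects these around x̄:
  lower = 2 × 1.091 − 1.283 = 0.899
  upper = 2 × 1.091 − 0.814 = 1.368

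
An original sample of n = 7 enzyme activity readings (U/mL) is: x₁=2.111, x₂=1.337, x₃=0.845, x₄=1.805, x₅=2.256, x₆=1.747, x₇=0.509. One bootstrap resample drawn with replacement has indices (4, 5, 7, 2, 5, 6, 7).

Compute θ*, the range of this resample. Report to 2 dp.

Resample values: 1.805, 2.256, 0.509, 1.337, 2.256, 1.747, 0.509.
Range = 2.256 − 0.509 = 1.75

θ* = 1.75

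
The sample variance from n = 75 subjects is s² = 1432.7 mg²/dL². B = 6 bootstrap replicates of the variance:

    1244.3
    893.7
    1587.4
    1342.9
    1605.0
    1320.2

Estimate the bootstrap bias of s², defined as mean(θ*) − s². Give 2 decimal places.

mean(θ*) = (1244.3 + 893.7 + 1587.4 + 1342.9 + 1605.0 + 1320.2) / 6 = 1332.250
bias = 1332.250 − 1432.7

bias = −100.45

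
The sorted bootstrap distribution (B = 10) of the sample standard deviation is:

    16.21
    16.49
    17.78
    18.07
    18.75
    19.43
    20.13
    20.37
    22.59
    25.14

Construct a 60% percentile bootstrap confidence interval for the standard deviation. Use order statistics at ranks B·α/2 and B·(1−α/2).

(16.49, 20.37)

α = 0.40; lower rank = 10 × 0.200 = 2; upper rank = 10 × 0.800 = 8.
The 2nd smallest replicate is 16.49; the 8th is 20.37.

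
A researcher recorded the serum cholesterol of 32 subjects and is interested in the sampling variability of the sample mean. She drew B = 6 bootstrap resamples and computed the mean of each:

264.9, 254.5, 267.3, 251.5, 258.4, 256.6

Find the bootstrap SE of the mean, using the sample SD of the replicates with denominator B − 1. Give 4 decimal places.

SE* = 6.1027

Bootstrap SE is the standard deviation of the 6 replicate means.
Mean of replicates: (264.9 + 254.5 + 267.3 + 251.5 + 258.4 + 256.6) / 6 = 1553.20000 / 6 = 258.86667
Sum of squared deviations: (+6.03333)² + (−4.36667)² + (+8.43333)² + (−7.36667)² + (−0.46667)² + (−2.26667)² = 186.21333
Variance = 186.21333 / 5 = 37.24267
SE* = √37.24267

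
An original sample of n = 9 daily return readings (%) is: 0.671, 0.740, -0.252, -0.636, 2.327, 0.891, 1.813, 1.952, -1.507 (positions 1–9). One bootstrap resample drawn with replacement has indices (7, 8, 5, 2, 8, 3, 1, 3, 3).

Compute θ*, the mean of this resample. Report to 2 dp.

Resample values: 1.813, 1.952, 2.327, 0.740, 1.952, -0.252, 0.671, -0.252, -0.252.
Mean = (1.813 + 1.952 + 2.327 + 0.740 + 1.952 + (-0.252) + 0.671 + (-0.252) + (-0.252)) / 9 = 8.6990 / 9 = 0.97

θ* = 0.97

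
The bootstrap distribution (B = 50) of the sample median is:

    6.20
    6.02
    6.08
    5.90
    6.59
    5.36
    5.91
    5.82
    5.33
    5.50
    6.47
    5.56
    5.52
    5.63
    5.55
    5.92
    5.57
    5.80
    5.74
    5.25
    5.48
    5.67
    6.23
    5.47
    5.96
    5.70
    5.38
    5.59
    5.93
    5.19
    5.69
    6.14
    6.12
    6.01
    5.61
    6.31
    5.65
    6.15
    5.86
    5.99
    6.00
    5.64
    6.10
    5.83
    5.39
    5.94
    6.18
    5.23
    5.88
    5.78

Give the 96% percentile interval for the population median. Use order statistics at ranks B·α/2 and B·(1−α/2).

(5.19, 6.47)

Sorted replicates: 5.19, 5.23, 5.25, 5.33, 5.36, 5.38, 5.39, 5.47, 5.48, 5.50, 5.52, 5.55, 5.56, 5.57, 5.59, 5.61, 5.63, 5.64, 5.65, 5.67, 5.69, 5.70, 5.74, 5.78, 5.80, 5.82, 5.83, 5.86, 5.88, 5.90, 5.91, 5.92, 5.93, 5.94, 5.96, 5.99, 6.00, 6.01, 6.02, 6.08, 6.10, 6.12, 6.14, 6.15, 6.18, 6.20, 6.23, 6.31, 6.47, 6.59
α = 0.04; lower rank = 50 × 0.020 = 1; upper rank = 50 × 0.980 = 49.
The 1st smallest replicate is 5.19; the 49th is 6.47.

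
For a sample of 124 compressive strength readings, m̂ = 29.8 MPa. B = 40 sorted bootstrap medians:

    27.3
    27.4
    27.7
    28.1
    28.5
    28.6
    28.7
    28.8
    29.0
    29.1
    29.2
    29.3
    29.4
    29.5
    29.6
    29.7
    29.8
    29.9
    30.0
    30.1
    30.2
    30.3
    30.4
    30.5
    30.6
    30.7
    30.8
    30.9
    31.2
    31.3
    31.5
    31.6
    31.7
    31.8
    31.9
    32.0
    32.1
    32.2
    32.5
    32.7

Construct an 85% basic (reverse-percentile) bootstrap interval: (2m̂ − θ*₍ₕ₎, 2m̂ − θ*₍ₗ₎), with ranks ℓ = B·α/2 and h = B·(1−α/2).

(27.5, 31.9)

Percentile endpoints at ranks 3 and 37: θ*₍3₎ = 27.7, θ*₍37₎ = 32.1.
Basic interval reflects these around m̂:
  lower = 2 × 29.8 − 32.1 = 27.5
  upper = 2 × 29.8 − 27.7 = 31.9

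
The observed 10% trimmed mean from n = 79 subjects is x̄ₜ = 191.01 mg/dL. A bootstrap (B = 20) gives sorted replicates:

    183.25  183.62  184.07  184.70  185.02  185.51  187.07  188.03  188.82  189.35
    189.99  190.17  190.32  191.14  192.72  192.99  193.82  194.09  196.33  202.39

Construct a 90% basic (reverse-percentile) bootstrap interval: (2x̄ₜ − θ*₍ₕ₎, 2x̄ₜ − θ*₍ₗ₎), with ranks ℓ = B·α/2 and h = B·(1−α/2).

(185.69, 198.77)

Percentile endpoints at ranks 1 and 19: θ*₍1₎ = 183.25, θ*₍19₎ = 196.33.
Basic interval reflects these around x̄ₜ:
  lower = 2 × 191.01 − 196.33 = 185.69
  upper = 2 × 191.01 − 183.25 = 198.77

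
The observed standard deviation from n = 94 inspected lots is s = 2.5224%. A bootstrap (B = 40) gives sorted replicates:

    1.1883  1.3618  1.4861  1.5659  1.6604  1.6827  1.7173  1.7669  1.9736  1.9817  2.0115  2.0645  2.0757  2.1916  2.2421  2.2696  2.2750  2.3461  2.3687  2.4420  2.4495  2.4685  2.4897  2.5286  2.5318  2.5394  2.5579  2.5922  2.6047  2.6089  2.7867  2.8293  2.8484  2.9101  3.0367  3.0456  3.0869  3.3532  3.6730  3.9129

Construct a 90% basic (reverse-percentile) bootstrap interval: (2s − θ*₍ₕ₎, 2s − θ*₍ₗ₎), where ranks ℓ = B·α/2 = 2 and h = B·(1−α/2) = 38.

(1.6916, 3.6830)

Percentile endpoints at ranks 2 and 38: θ*₍2₎ = 1.3618, θ*₍38₎ = 3.3532.
Basic interval reflects these around s:
  lower = 2 × 2.5224 − 3.3532 = 1.6916
  upper = 2 × 2.5224 − 1.3618 = 3.6830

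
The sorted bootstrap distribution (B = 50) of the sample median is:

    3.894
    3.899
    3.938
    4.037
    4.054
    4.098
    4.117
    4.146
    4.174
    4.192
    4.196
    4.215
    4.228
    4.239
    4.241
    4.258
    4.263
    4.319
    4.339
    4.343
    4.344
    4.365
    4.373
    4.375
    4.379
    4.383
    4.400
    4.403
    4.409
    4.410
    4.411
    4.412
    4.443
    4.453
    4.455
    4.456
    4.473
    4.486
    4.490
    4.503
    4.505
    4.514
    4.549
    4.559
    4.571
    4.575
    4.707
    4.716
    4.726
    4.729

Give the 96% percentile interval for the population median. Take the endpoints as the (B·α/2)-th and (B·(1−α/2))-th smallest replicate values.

α = 0.04; lower rank = 50 × 0.020 = 1; upper rank = 50 × 0.980 = 49.
The 1st smallest replicate is 3.894; the 49th is 4.726.

(3.894, 4.726)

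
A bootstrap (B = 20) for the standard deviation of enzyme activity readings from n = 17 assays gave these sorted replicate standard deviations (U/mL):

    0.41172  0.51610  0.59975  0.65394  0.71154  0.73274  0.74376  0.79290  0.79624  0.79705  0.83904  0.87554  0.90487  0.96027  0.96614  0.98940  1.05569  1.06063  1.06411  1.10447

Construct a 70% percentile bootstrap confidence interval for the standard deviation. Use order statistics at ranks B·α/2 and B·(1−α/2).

(0.59975, 1.05569)

α = 0.30; lower rank = 20 × 0.150 = 3; upper rank = 20 × 0.850 = 17.
The 3rd smallest replicate is 0.59975; the 17th is 1.05569.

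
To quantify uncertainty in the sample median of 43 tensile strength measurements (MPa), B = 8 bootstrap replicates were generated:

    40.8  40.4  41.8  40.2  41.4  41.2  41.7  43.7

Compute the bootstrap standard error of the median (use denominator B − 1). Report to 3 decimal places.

Bootstrap SE is the standard deviation of the 8 replicate medians.
Mean of replicates: (40.8 + 40.4 + 41.8 + 40.2 + 41.4 + 41.2 + 41.7 + 43.7) / 8 = 331.2000 / 8 = 41.4000
Sum of squared deviations: (−0.6000)² + (−1.0000)² + (+0.4000)² + (−1.2000)² + (+0.0000)² + (−0.2000)² + (+0.3000)² + (+2.3000)² = 8.3800
Variance = 8.3800 / 7 = 1.1971
SE* = √1.1971

SE* = 1.094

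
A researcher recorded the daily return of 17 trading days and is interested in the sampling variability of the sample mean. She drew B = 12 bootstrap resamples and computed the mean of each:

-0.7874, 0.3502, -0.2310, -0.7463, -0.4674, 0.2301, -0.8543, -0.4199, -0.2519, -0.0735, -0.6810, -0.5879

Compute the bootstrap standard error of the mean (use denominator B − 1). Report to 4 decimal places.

SE* = 0.3938

Bootstrap SE is the standard deviation of the 12 replicate means.
Mean of replicates: ((-0.7874) + 0.3502 + (-0.2310) + (-0.7463) + (-0.4674) + 0.2301 + (-0.8543) + (-0.4199) + (-0.2519) + (-0.0735) + (-0.6810) + (-0.5879)) / 12 = -4.52030 / 12 = -0.37669
Sum of squared deviations: (−0.41071)² + (+0.72689)² + (+0.14569)² + (−0.36961)² + (−0.09071)² + (+0.60679)² + (−0.47761)² + (−0.04321)² + (+0.12479)² + (+0.30319)² + (−0.30431)² + (−0.21121)² = 1.70600
Variance = 1.70600 / 11 = 0.15509
SE* = √0.15509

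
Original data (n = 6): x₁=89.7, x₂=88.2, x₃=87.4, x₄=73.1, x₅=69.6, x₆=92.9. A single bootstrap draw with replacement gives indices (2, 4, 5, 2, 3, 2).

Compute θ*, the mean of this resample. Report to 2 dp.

Resample values: 88.2, 73.1, 69.6, 88.2, 87.4, 88.2.
Mean = (88.2 + 73.1 + 69.6 + 88.2 + 87.4 + 88.2) / 6 = 494.70 / 6 = 82.45

θ* = 82.45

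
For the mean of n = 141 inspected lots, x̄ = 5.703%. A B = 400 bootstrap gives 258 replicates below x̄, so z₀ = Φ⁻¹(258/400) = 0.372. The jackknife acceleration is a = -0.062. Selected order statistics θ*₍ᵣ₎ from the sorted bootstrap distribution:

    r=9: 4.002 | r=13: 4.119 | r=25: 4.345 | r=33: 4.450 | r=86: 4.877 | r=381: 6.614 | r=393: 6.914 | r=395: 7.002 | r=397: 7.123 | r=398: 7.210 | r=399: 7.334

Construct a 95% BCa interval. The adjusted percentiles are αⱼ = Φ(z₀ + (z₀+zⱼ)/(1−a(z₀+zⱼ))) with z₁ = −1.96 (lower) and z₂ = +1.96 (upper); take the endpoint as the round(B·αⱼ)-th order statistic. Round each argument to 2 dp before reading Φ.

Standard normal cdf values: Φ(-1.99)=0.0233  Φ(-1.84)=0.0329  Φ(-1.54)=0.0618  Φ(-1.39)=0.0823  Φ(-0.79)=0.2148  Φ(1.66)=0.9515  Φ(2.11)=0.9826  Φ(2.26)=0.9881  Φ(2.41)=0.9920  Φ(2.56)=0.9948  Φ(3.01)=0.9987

Lower: z₀ + z₁ = 0.372 + (-1.960) = -1.588; 1 − a(z₀+z₁) = 1 − (-0.062)(-1.588) = 0.9015; argument = 0.372 + (-1.588)/0.9015 = -1.3894 → -1.39.
α₁ = Φ(-1.39) = 0.0823; rank = round(400 × 0.0823) = 33; θ*₍33₎ = 4.450.
Upper: z₀ + z₂ = 2.332; 1 − a(z₀+z₂) = 1.1446; argument = 2.4094 → 2.41; α₂ = 0.9920; rank = 397; θ*₍397₎ = 7.123.

(4.450, 7.123)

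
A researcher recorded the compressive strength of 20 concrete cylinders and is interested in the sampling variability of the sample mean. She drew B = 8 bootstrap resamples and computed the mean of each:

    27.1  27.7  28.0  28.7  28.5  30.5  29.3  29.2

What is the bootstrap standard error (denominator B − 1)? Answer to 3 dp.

Bootstrap SE is the standard deviation of the 8 replicate means.
Mean of replicates: (27.1 + 27.7 + 28.0 + 28.7 + 28.5 + 30.5 + 29.3 + 29.2) / 8 = 229.0000 / 8 = 28.6250
Sum of squared deviations: (−1.5250)² + (−0.9250)² + (−0.6250)² + (+0.0750)² + (−0.1250)² + (+1.8750)² + (+0.6750)² + (+0.5750)² = 7.8950
Variance = 7.8950 / 7 = 1.1279
SE* = √1.1279

SE* = 1.062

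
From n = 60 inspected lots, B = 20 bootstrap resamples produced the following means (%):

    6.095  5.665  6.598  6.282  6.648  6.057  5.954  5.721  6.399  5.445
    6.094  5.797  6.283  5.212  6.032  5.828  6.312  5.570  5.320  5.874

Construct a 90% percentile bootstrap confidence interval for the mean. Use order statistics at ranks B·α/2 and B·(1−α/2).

(5.212, 6.598)

Sorted replicates: 5.212, 5.320, 5.445, 5.570, 5.665, 5.721, 5.797, 5.828, 5.874, 5.954, 6.032, 6.057, 6.094, 6.095, 6.282, 6.283, 6.312, 6.399, 6.598, 6.648
α = 0.10; lower rank = 20 × 0.050 = 1; upper rank = 20 × 0.950 = 19.
The 1st smallest replicate is 5.212; the 19th is 6.598.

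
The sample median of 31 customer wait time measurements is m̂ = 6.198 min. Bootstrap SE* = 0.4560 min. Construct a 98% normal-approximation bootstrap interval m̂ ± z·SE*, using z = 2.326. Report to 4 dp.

(5.1373, 7.2587)

Margin = 2.326 × 0.4560 = 1.06066
Interval: 6.198 ± 1.06066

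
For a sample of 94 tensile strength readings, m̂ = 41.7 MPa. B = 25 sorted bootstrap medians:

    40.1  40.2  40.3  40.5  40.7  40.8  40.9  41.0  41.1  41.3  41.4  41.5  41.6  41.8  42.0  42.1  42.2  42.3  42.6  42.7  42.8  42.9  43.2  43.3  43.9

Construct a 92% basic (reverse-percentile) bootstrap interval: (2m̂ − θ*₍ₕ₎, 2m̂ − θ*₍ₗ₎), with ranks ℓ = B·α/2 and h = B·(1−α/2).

Percentile endpoints at ranks 1 and 24: θ*₍1₎ = 40.1, θ*₍24₎ = 43.3.
Basic interval reflects these around m̂:
  lower = 2 × 41.7 − 43.3 = 40.1
  upper = 2 × 41.7 − 40.1 = 43.3

(40.1, 43.3)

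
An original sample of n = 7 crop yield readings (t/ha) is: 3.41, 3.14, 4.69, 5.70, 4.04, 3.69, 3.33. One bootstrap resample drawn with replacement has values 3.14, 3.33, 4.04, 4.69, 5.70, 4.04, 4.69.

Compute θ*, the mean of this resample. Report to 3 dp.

θ* = 4.233

Mean = (3.14 + 3.33 + 4.04 + 4.69 + 5.70 + 4.04 + 4.69) / 7 = 29.630 / 7 = 4.233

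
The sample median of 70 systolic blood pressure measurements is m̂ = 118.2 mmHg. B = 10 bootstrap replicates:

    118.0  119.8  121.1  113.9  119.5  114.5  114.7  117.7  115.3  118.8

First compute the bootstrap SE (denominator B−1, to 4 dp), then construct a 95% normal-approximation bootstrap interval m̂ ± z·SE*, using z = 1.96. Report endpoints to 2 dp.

Mean of replicates = 117.3300; sum of squared deviations = 58.5810; SE* = √(58.5810/9) = 2.5513
Margin = 1.96 × 2.5513 = 5.001
Interval: 118.2 ± 5.001

(113.20, 123.20)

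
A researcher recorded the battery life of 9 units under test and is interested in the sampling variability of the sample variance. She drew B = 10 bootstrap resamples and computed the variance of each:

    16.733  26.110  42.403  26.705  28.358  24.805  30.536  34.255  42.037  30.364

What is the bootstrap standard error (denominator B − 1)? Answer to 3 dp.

Bootstrap SE is the standard deviation of the 10 replicate variances.
Mean of replicates: (16.733 + 26.110 + 42.403 + 26.705 + 28.358 + 24.805 + 30.536 + 34.255 + 42.037 + 30.364) / 10 = 302.3060 / 10 = 30.2306
Sum of squared deviations: (−13.4976)² + (−4.1206)² + (+12.1724)² + (−3.5256)² + (−1.8726)² + (−5.4256)² + (+0.3054)² + (+4.0244)² + (+11.8064)² + (+0.1334)² = 548.4034
Variance = 548.4034 / 9 = 60.9337
SE* = √60.9337

SE* = 7.806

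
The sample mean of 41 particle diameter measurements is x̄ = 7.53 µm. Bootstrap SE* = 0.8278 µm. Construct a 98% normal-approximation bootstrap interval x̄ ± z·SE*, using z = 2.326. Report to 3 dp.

(5.605, 9.455)

Margin = 2.326 × 0.8278 = 1.9255
Interval: 7.53 ± 1.9255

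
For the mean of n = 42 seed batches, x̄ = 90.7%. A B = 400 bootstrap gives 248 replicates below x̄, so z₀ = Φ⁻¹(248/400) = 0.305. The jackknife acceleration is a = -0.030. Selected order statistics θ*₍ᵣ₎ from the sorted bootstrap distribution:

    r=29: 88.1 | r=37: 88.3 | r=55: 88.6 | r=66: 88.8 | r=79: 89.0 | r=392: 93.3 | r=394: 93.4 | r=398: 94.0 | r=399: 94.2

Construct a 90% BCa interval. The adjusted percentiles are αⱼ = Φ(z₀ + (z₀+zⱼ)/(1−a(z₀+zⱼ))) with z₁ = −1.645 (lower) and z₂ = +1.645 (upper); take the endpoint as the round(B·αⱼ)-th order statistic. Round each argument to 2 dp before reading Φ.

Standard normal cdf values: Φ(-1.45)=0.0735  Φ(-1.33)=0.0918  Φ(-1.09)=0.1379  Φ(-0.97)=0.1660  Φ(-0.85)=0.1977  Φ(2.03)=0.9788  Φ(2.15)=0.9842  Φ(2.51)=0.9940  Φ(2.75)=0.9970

Lower: z₀ + z₁ = 0.305 + (-1.645) = -1.340; 1 − a(z₀+z₁) = 1 − (-0.030)(-1.340) = 0.9598; argument = 0.305 + (-1.340)/0.9598 = -1.0911 → -1.09.
α₁ = Φ(-1.09) = 0.1379; rank = round(400 × 0.1379) = 55; θ*₍55₎ = 88.6.
Upper: z₀ + z₂ = 1.950; 1 − a(z₀+z₂) = 1.0585; argument = 2.1472 → 2.15; α₂ = 0.9842; rank = 394; θ*₍394₎ = 93.4.

(88.6, 93.4)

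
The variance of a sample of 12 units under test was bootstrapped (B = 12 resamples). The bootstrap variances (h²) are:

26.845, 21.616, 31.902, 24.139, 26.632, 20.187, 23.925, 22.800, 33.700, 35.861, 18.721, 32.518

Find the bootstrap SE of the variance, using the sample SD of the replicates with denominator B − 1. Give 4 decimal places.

SE* = 5.6814

Bootstrap SE is the standard deviation of the 12 replicate variances.
Mean of replicates: (26.845 + 21.616 + 31.902 + 24.139 + 26.632 + 20.187 + 23.925 + 22.800 + 33.700 + 35.861 + 18.721 + 32.518) / 12 = 318.84600 / 12 = 26.57050
Sum of squared deviations: (+0.27450)² + (−4.95450)² + (+5.33150)² + (−2.43150)² + (+0.06150)² + (−6.38350)² + (−2.64550)² + (−3.77050)² + (+7.12950)² + (+9.29050)² + (−7.84950)² + (+5.94750)² = 355.05827
Variance = 355.05827 / 11 = 32.27802
SE* = √32.27802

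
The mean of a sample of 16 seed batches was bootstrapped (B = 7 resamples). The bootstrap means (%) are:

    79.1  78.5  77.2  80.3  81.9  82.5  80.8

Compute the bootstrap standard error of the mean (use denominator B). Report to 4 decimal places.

Bootstrap SE is the standard deviation of the 7 replicate means.
Mean of replicates: (79.1 + 78.5 + 77.2 + 80.3 + 81.9 + 82.5 + 80.8) / 7 = 560.30000 / 7 = 80.04286
Sum of squared deviations: (−0.94286)² + (−1.54286)² + (−2.84286)² + (+0.25714)² + (+1.85714)² + (+2.45714)² + (+0.75714)² = 21.47714
Variance = 21.47714 / 7 = 3.06816
SE* = √3.06816

SE* = 1.7516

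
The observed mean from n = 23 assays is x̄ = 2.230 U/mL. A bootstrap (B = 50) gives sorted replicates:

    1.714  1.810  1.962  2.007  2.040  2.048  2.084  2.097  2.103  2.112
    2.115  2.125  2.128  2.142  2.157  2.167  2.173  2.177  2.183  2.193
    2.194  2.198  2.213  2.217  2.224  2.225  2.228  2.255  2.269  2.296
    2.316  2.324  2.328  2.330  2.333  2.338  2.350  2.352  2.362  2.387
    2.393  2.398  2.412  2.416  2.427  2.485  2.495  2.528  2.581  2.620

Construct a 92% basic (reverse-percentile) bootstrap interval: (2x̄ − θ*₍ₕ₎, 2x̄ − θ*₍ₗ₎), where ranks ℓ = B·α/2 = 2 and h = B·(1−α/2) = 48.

(1.932, 2.650)

Percentile endpoints at ranks 2 and 48: θ*₍2₎ = 1.810, θ*₍48₎ = 2.528.
Basic interval reflects these around x̄:
  lower = 2 × 2.230 − 2.528 = 1.932
  upper = 2 × 2.230 − 1.810 = 2.650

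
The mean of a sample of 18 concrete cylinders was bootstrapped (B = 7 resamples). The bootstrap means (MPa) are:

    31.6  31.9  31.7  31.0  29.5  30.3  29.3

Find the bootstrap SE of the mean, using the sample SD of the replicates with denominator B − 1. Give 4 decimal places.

SE* = 1.0706

Bootstrap SE is the standard deviation of the 7 replicate means.
Mean of replicates: (31.6 + 31.9 + 31.7 + 31.0 + 29.5 + 30.3 + 29.3) / 7 = 215.30000 / 7 = 30.75714
Sum of squared deviations: (+0.84286)² + (+1.14286)² + (+0.94286)² + (+0.24286)² + (−1.25714)² + (−0.45714)² + (−1.45714)² = 6.87714
Variance = 6.87714 / 6 = 1.14619
SE* = √1.14619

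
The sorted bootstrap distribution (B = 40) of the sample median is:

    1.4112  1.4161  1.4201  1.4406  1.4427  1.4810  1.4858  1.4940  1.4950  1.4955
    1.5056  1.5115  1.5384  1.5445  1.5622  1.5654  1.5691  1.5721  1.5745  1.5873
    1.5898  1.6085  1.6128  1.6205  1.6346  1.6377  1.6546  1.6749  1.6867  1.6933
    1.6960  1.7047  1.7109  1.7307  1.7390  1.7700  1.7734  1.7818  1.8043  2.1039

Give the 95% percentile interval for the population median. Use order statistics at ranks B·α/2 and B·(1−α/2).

α = 0.05; lower rank = 40 × 0.025 = 1; upper rank = 40 × 0.975 = 39.
The 1st smallest replicate is 1.4112; the 39th is 1.8043.

(1.4112, 1.8043)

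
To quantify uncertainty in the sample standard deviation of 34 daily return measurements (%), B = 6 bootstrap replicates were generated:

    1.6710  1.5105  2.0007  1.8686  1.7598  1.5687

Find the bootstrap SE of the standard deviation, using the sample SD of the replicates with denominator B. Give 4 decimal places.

SE* = 0.1688

Bootstrap SE is the standard deviation of the 6 replicate standard deviations.
Mean of replicates: (1.6710 + 1.5105 + 2.0007 + 1.8686 + 1.7598 + 1.5687) / 6 = 10.37930 / 6 = 1.72988
Sum of squared deviations: (−0.05888)² + (−0.21938)² + (+0.27082)² + (+0.13872)² + (+0.02992)² + (−0.16118)² = 0.17106
Variance = 0.17106 / 6 = 0.02851
SE* = √0.02851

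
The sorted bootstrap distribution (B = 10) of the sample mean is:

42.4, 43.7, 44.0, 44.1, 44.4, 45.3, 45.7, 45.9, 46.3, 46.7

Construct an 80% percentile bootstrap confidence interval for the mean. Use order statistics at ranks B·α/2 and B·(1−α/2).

(42.4, 46.3)

α = 0.20; lower rank = 10 × 0.100 = 1; upper rank = 10 × 0.900 = 9.
The 1st smallest replicate is 42.4; the 9th is 46.3.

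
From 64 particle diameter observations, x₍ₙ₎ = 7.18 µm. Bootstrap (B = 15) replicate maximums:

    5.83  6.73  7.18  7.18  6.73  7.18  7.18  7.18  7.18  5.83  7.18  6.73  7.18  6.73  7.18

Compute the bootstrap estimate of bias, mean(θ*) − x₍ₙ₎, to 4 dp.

bias = −0.3000

mean(θ*) = (5.83 + 6.73 + 7.18 + 7.18 + 6.73 + 7.18 + 7.18 + 7.18 + 7.18 + 5.83 + 7.18 + 6.73 + 7.18 + 6.73 + 7.18) / 15 = 6.88000
bias = 6.88000 − 7.18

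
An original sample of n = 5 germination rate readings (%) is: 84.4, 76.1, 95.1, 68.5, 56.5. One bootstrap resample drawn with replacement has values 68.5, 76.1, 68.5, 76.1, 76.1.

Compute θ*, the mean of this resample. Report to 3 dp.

θ* = 73.060

Mean = (68.5 + 76.1 + 68.5 + 76.1 + 76.1) / 5 = 365.30 / 5 = 73.060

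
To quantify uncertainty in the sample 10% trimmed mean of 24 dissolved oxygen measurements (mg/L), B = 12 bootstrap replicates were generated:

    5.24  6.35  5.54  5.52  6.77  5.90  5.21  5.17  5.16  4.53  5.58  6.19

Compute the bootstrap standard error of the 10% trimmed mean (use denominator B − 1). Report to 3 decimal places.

SE* = 0.617

Bootstrap SE is the standard deviation of the 12 replicate 10% trimmed means.
Mean of replicates: (5.24 + 6.35 + 5.54 + 5.52 + 6.77 + 5.90 + 5.21 + 5.17 + 5.16 + 4.53 + 5.58 + 6.19) / 12 = 67.1600 / 12 = 5.5967
Sum of squared deviations: (−0.3567)² + (+0.7533)² + (−0.0567)² + (−0.0767)² + (+1.1733)² + (+0.3033)² + (−0.3867)² + (−0.4267)² + (−0.4367)² + (−1.0667)² + (−0.0167)² + (+0.5933)² = 4.1849
Variance = 4.1849 / 11 = 0.3804
SE* = √0.3804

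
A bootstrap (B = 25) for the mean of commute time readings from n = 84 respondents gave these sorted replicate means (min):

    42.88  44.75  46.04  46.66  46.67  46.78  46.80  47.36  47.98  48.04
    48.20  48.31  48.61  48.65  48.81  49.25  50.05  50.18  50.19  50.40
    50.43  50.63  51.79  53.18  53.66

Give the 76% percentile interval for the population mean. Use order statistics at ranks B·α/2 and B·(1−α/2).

(46.04, 50.63)

α = 0.24; lower rank = 25 × 0.120 = 3; upper rank = 25 × 0.880 = 22.
The 3rd smallest replicate is 46.04; the 22nd is 50.63.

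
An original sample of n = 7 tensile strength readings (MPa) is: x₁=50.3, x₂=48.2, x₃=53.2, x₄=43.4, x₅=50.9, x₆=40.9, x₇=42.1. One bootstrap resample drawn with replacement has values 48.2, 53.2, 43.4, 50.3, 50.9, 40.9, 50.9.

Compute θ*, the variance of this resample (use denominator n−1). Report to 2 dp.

Mean = 48.2571; sum of squared deviations = 120.2971
s² = 120.2971 / 6 = 20.0495

θ* = 20.05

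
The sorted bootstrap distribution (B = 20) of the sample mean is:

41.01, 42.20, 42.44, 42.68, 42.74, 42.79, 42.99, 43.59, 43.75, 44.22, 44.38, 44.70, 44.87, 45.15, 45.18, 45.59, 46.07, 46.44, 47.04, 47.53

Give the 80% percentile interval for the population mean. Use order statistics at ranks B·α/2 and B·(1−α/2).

(42.20, 46.44)

α = 0.20; lower rank = 20 × 0.100 = 2; upper rank = 20 × 0.900 = 18.
The 2nd smallest replicate is 42.20; the 18th is 46.44.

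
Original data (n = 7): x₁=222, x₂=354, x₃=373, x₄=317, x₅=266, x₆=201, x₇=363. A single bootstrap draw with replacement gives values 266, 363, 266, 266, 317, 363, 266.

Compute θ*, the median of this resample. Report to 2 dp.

θ* = 266.00

Sorted: 266, 266, 266, 266, 317, 363, 363
Median = middle value = 266.00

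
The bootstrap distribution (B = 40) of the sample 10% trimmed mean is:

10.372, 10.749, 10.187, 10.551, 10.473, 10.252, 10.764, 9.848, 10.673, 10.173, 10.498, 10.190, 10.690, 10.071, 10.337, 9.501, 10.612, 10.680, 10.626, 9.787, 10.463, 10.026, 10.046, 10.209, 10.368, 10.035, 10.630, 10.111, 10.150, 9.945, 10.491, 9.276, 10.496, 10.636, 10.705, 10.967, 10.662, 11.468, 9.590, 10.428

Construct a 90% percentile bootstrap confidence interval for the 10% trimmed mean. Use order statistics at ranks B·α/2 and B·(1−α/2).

(9.501, 10.764)

Sorted replicates: 9.276, 9.501, 9.590, 9.787, 9.848, 9.945, 10.026, 10.035, 10.046, 10.071, 10.111, 10.150, 10.173, 10.187, 10.190, 10.209, 10.252, 10.337, 10.368, 10.372, 10.428, 10.463, 10.473, 10.491, 10.496, 10.498, 10.551, 10.612, 10.626, 10.630, 10.636, 10.662, 10.673, 10.680, 10.690, 10.705, 10.749, 10.764, 10.967, 11.468
α = 0.10; lower rank = 40 × 0.050 = 2; upper rank = 40 × 0.950 = 38.
The 2nd smallest replicate is 9.501; the 38th is 10.764.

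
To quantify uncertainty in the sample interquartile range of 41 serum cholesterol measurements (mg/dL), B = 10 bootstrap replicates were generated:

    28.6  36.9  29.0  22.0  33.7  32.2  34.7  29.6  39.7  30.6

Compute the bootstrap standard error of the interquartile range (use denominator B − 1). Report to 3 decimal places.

Bootstrap SE is the standard deviation of the 10 replicate interquartile ranges.
Mean of replicates: (28.6 + 36.9 + 29.0 + 22.0 + 33.7 + 32.2 + 34.7 + 29.6 + 39.7 + 30.6) / 10 = 317.0000 / 10 = 31.7000
Sum of squared deviations: (−3.1000)² + (+5.2000)² + (−2.7000)² + (−9.7000)² + (+2.0000)² + (+0.5000)² + (+3.0000)² + (−2.1000)² + (+8.0000)² + (−1.1000)² = 220.9000
Variance = 220.9000 / 9 = 24.5444
SE* = √24.5444

SE* = 4.954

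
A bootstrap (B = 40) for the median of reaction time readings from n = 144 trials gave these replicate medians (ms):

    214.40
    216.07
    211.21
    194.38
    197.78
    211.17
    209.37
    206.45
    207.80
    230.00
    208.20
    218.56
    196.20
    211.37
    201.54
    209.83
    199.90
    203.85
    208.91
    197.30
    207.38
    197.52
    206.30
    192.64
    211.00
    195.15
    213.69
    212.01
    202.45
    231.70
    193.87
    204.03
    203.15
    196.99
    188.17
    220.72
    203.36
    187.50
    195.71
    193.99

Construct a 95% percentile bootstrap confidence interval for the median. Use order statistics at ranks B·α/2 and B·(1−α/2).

Sorted replicates: 187.50, 188.17, 192.64, 193.87, 193.99, 194.38, 195.15, 195.71, 196.20, 196.99, 197.30, 197.52, 197.78, 199.90, 201.54, 202.45, 203.15, 203.36, 203.85, 204.03, 206.30, 206.45, 207.38, 207.80, 208.20, 208.91, 209.37, 209.83, 211.00, 211.17, 211.21, 211.37, 212.01, 213.69, 214.40, 216.07, 218.56, 220.72, 230.00, 231.70
α = 0.05; lower rank = 40 × 0.025 = 1; upper rank = 40 × 0.975 = 39.
The 1st smallest replicate is 187.50; the 39th is 230.00.

(187.50, 230.00)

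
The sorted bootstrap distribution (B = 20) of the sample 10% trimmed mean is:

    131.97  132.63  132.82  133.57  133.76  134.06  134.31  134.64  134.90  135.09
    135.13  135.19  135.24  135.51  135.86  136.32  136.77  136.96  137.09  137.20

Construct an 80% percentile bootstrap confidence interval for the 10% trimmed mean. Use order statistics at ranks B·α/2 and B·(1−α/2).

α = 0.20; lower rank = 20 × 0.100 = 2; upper rank = 20 × 0.900 = 18.
The 2nd smallest replicate is 132.63; the 18th is 136.96.

(132.63, 136.96)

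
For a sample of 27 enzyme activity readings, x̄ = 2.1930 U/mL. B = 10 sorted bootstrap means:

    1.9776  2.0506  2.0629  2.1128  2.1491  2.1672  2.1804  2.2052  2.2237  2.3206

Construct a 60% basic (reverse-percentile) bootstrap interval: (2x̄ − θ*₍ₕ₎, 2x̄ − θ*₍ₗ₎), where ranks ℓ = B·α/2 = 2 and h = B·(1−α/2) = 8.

Percentile endpoints at ranks 2 and 8: θ*₍2₎ = 2.0506, θ*₍8₎ = 2.2052.
Basic interval reflects these around x̄:
  lower = 2 × 2.1930 − 2.2052 = 2.1808
  upper = 2 × 2.1930 − 2.0506 = 2.3354

(2.1808, 2.3354)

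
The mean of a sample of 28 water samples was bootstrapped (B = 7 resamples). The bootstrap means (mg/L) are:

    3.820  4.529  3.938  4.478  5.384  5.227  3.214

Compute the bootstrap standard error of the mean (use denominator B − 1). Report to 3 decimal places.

Bootstrap SE is the standard deviation of the 7 replicate means.
Mean of replicates: (3.820 + 4.529 + 3.938 + 4.478 + 5.384 + 5.227 + 3.214) / 7 = 30.5900 / 7 = 4.3700
Sum of squared deviations: (−0.5500)² + (+0.1590)² + (−0.4320)² + (+0.1080)² + (+1.0140)² + (+0.8570)² + (−1.1560)² = 3.6251
Variance = 3.6251 / 6 = 0.6042
SE* = √0.6042

SE* = 0.777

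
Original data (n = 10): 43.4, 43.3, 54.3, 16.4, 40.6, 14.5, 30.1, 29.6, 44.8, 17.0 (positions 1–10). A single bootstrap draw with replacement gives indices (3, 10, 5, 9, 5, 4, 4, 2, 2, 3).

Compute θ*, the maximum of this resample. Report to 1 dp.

Resample values: 54.3, 17.0, 40.6, 44.8, 40.6, 16.4, 16.4, 43.3, 43.3, 54.3.
Maximum = 54.3

θ* = 54.3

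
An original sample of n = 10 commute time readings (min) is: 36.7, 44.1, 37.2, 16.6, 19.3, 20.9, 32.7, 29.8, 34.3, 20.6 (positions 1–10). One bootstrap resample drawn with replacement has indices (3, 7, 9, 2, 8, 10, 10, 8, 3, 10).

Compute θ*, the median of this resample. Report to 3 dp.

θ* = 31.250

Resample values: 37.2, 32.7, 34.3, 44.1, 29.8, 20.6, 20.6, 29.8, 37.2, 20.6.
Sorted: 20.6, 20.6, 20.6, 29.8, 29.8, 32.7, 34.3, 37.2, 37.2, 44.1
Median = average of the two middle values = 31.250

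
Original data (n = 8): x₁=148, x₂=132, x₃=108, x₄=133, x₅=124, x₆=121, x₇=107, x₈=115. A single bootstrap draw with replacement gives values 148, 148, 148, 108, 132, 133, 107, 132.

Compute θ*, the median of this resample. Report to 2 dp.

θ* = 132.50

Sorted: 107, 108, 132, 132, 133, 148, 148, 148
Median = average of the two middle values = 132.50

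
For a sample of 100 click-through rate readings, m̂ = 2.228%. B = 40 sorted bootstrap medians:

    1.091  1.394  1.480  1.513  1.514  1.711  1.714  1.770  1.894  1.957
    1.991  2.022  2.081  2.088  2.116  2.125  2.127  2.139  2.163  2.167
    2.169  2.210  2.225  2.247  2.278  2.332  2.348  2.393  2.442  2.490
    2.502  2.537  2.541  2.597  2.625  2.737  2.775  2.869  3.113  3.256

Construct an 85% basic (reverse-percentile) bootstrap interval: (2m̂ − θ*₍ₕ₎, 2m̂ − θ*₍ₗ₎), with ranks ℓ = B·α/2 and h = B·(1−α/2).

(1.681, 2.976)

Percentile endpoints at ranks 3 and 37: θ*₍3₎ = 1.480, θ*₍37₎ = 2.775.
Basic interval reflects these around m̂:
  lower = 2 × 2.228 − 2.775 = 1.681
  upper = 2 × 2.228 − 1.480 = 2.976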